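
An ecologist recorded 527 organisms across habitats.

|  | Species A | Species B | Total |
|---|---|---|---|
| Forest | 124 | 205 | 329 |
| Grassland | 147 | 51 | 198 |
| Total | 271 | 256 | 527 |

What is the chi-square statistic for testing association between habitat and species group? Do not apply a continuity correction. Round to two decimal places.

66.11

Grand total N = 527.
Expected counts (row total × column total / N):
  Forest, Species A: 329×271/527 = 169.182
  Forest, Species B: 329×256/527 = 159.818
  Grassland, Species A: 198×271/527 = 101.818
  Grassland, Species B: 198×256/527 = 96.182
Contributions (O − E)²/E:
  (124 − 169.182)²/169.182 = 12.0664
  (205 − 159.818)²/159.818 = 12.7734
  (147 − 101.818)²/101.818 = 20.0496
  (51 − 96.182)²/96.182 = 21.2245
χ² = 12.0664 + 12.7734 + 20.0496 + 21.2245 = 66.11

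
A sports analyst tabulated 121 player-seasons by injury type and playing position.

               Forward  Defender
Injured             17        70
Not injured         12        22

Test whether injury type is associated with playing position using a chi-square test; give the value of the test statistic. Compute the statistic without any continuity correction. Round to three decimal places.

Row totals: 87, 34. Column totals: 29, 92. Grand total N = 121.
Expected counts (row total × column total / N):
  Injured, Forward: 87×29/121 = 20.8512
  Injured, Defender: 87×92/121 = 66.1488
  Not injured, Forward: 34×29/121 = 8.1488
  Not injured, Defender: 34×92/121 = 25.8512
Contributions (O − E)²/E:
  (17 − 20.8512)²/20.8512 = 0.7113
  (70 − 66.1488)²/66.1488 = 0.2242
  (12 − 8.1488)²/8.1488 = 1.8201
  (22 − 25.8512)²/25.8512 = 0.5737
χ² = 0.7113 + 0.2242 + 1.8201 + 0.5737 = 3.329

3.329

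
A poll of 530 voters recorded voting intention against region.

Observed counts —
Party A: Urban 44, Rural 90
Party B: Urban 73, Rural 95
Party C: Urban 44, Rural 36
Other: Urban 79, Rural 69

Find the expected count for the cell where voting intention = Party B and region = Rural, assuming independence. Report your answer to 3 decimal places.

Row total (Party B) = 168; column total (Rural) = 290; grand total N = 530.
Expected count = (row total × column total) / N = 168 × 290 / 530 = 91.925.

91.925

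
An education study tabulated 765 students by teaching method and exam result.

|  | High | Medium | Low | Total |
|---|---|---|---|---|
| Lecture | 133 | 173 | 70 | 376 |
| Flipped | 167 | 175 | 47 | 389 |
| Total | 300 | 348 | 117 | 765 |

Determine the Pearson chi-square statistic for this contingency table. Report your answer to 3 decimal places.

Grand total N = 765.
Expected counts (row total × column total / N):
  Lecture, High: 376×300/765 = 147.4510
  Lecture, Medium: 376×348/765 = 171.0431
  Lecture, Low: 376×117/765 = 57.5059
  Flipped, High: 389×300/765 = 152.5490
  Flipped, Medium: 389×348/765 = 176.9569
  Flipped, Low: 389×117/765 = 59.4941
Contributions (O − E)²/E:
  (133 − 147.4510)²/147.4510 = 1.4163
  (173 − 171.0431)²/171.0431 = 0.0224
  (70 − 57.5059)²/57.5059 = 2.7145
  (167 − 152.5490)²/152.5490 = 1.3689
  (175 − 176.9569)²/176.9569 = 0.0216
  (47 − 59.4941)²/59.4941 = 2.6238
χ² = 1.4163 + 0.0224 + 2.7145 + 1.3689 + 0.0216 + 2.6238 = 8.168

8.168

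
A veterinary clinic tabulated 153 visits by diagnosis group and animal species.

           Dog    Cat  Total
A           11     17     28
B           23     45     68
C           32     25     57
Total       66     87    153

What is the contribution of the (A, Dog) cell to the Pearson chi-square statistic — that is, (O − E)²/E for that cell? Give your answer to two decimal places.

Row total (A) = 28; column total (Dog) = 66; N = 153.
Expected count E = 28 × 66 / 153 = 12.078.
Contribution = (O − E)²/E = (11 − 12.078)² / 12.078 = 0.10.

0.10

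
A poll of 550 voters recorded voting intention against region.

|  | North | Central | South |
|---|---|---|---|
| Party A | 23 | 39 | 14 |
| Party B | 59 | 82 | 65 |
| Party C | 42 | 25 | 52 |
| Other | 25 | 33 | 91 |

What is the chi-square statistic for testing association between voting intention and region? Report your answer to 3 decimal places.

Row totals: 76, 206, 119, 149. Column totals: 149, 179, 222. Grand total N = 550.
Expected counts (row total × column total / N):
  Party A, North: 76×149/550 = 20.58909
  Party A, Central: 76×179/550 = 24.73455
  Party A, South: 76×222/550 = 30.67636
  Party B, North: 206×149/550 = 55.80727
  Party B, Central: 206×179/550 = 67.04364
  Party B, South: 206×222/550 = 83.14909
  Party C, North: 119×149/550 = 32.23818
  Party C, Central: 119×179/550 = 38.72909
  Party C, South: 119×222/550 = 48.03273
  Other, North: 149×149/550 = 40.36545
  Other, Central: 149×179/550 = 48.49273
  Other, South: 149×222/550 = 60.14182
Contributions (O − E)²/E:
  (23 − 20.58909)²/20.58909 = 0.2823
  (39 − 24.73455)²/24.73455 = 8.2275
  (14 − 30.67636)²/30.67636 = 9.0656
  (59 − 55.80727)²/55.80727 = 0.1827
  (82 − 67.04364)²/67.04364 = 3.3365
  (65 − 83.14909)²/83.14909 = 3.9614
  (42 − 32.23818)²/32.23818 = 2.9559
  (25 − 38.72909)²/38.72909 = 4.8668
  (52 − 48.03273)²/48.03273 = 0.3277
  (25 − 40.36545)²/40.36545 = 5.8490
  (33 − 48.49273)²/48.49273 = 4.9497
  (91 − 60.14182)²/60.14182 = 15.8330
χ² = 0.2823 + 8.2275 + 9.0656 + 0.1827 + 3.3365 + 3.9614 + 2.9559 + 4.8668 + 0.3277 + 5.8490 + 4.9497 + 15.8330 = 59.838

59.838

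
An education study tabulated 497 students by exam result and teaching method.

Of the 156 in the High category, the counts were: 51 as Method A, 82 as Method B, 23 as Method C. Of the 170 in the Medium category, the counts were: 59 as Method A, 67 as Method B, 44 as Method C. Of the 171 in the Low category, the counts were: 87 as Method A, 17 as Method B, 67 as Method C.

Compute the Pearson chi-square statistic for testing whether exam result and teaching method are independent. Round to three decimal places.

Row totals: 156, 170, 171. Column totals: 197, 166, 134. Grand total N = 497.
Expected counts (row total × column total / N):
  High, Method A: 156×197/497 = 61.83501
  High, Method B: 156×166/497 = 52.10463
  High, Method C: 156×134/497 = 42.06036
  Medium, Method A: 170×197/497 = 67.38431
  Medium, Method B: 170×166/497 = 56.78068
  Medium, Method C: 170×134/497 = 45.83501
  Low, Method A: 171×197/497 = 67.78068
  Low, Method B: 171×166/497 = 57.11469
  Low, Method C: 171×134/497 = 46.10463
Contributions (O − E)²/E:
  (51 − 61.83501)²/61.83501 = 1.8986
  (82 − 52.10463)²/52.10463 = 17.1527
  (23 − 42.06036)²/42.06036 = 8.6375
  (59 − 67.38431)²/67.38431 = 1.0432
  (67 − 56.78068)²/56.78068 = 1.8393
  (44 − 45.83501)²/45.83501 = 0.0735
  (87 − 67.78068)²/67.78068 = 5.4497
  (17 − 57.11469)²/57.11469 = 28.1747
  (67 − 46.10463)²/46.10463 = 9.4701
χ² = 1.8986 + 17.1527 + 8.6375 + 1.0432 + 1.8393 + 0.0735 + 5.4497 + 28.1747 + 9.4701 = 73.739

73.739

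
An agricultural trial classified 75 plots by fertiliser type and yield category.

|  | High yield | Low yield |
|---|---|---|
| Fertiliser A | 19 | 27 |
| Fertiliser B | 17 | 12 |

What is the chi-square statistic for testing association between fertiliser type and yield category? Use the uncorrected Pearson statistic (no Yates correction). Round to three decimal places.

2.137

Row totals: 46, 29. Column totals: 36, 39. Grand total N = 75.
Expected counts (row total × column total / N):
  Fertiliser A, High yield: 46×36/75 = 22.0800
  Fertiliser A, Low yield: 46×39/75 = 23.9200
  Fertiliser B, High yield: 29×36/75 = 13.9200
  Fertiliser B, Low yield: 29×39/75 = 15.0800
Contributions (O − E)²/E:
  (19 − 22.0800)²/22.0800 = 0.4296
  (27 − 23.9200)²/23.9200 = 0.3966
  (17 − 13.9200)²/13.9200 = 0.6815
  (12 − 15.0800)²/15.0800 = 0.6291
χ² = 0.4296 + 0.3966 + 0.6815 + 0.6291 = 2.137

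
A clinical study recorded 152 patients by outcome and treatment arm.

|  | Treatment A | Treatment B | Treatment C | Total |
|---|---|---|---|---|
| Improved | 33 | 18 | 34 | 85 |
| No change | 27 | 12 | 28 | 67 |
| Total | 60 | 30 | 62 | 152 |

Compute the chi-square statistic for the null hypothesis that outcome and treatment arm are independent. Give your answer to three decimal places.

0.253

Grand total N = 152.
Expected counts (row total × column total / N):
  Improved, Treatment A: 85×60/152 = 33.5526
  Improved, Treatment B: 85×30/152 = 16.7763
  Improved, Treatment C: 85×62/152 = 34.6711
  No change, Treatment A: 67×60/152 = 26.4474
  No change, Treatment B: 67×30/152 = 13.2237
  No change, Treatment C: 67×62/152 = 27.3289
Contributions (O − E)²/E:
  (33 − 33.5526)²/33.5526 = 0.0091
  (18 − 16.7763)²/16.7763 = 0.0893
  (34 − 34.6711)²/34.6711 = 0.0130
  (27 − 26.4474)²/26.4474 = 0.0115
  (12 − 13.2237)²/13.2237 = 0.1132
  (28 − 27.3289)²/27.3289 = 0.0165
χ² = 0.0091 + 0.0893 + 0.0130 + 0.0115 + 0.1132 + 0.0165 = 0.253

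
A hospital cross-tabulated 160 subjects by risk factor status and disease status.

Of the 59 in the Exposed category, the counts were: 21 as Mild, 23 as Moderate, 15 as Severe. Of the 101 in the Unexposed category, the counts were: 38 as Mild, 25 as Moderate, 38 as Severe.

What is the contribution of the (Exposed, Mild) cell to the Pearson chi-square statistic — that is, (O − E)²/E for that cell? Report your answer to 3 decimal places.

Row total (Exposed) = 59; column total (Mild) = 59; N = 160.
Expected count E = 59 × 59 / 160 = 21.7563.
Contribution = (O − E)²/E = (21 − 21.7563)² / 21.7563 = 0.026.

0.026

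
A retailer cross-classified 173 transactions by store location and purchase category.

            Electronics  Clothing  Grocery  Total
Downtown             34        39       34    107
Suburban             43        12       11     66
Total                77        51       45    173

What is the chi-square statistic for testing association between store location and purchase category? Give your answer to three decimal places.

Grand total N = 173.
Expected counts (row total × column total / N):
  Downtown, Electronics: 107×77/173 = 47.6243
  Downtown, Clothing: 107×51/173 = 31.5434
  Downtown, Grocery: 107×45/173 = 27.8324
  Suburban, Electronics: 66×77/173 = 29.3757
  Suburban, Clothing: 66×51/173 = 19.4566
  Suburban, Grocery: 66×45/173 = 17.1676
Contributions (O − E)²/E:
  (34 − 47.6243)²/47.6243 = 3.8976
  (39 − 31.5434)²/31.5434 = 1.7627
  (34 − 27.8324)²/27.8324 = 1.3667
  (43 − 29.3757)²/29.3757 = 6.3189
  (12 − 19.4566)²/19.4566 = 2.8577
  (11 − 17.1676)²/17.1676 = 2.2158
χ² = 3.8976 + 1.7627 + 1.3667 + 6.3189 + 2.8577 + 2.2158 = 18.419

18.419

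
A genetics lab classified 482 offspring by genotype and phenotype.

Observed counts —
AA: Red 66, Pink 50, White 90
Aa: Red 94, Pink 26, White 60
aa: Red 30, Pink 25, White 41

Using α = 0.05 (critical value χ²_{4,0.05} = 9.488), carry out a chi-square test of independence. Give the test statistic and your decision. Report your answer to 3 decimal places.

20.752; reject H₀

Row totals: 206, 180, 96. Column totals: 190, 101, 191. Grand total N = 482.
Expected counts (row total × column total / N):
  AA, Red: 206×190/482 = 81.2033
  AA, Pink: 206×101/482 = 43.1660
  AA, White: 206×191/482 = 81.6307
  Aa, Red: 180×190/482 = 70.9544
  Aa, Pink: 180×101/482 = 37.7178
  Aa, White: 180×191/482 = 71.3278
  aa, Red: 96×190/482 = 37.8423
  aa, Pink: 96×101/482 = 20.1162
  aa, White: 96×191/482 = 38.0415
Contributions (O − E)²/E:
  (66 − 81.2033)²/81.2033 = 2.8464
  (50 − 43.1660)²/43.1660 = 1.0820
  (90 − 81.6307)²/81.6307 = 0.8581
  (94 − 70.9544)²/70.9544 = 7.4851
  (26 − 37.7178)²/37.7178 = 3.6404
  (60 − 71.3278)²/71.3278 = 1.7990
  (30 − 37.8423)²/37.8423 = 1.6252
  (25 − 20.1162)²/20.1162 = 1.1857
  (41 − 38.0415)²/38.0415 = 0.2301
χ² = 2.8464 + 1.0820 + 0.8581 + 7.4851 + 3.6404 + 1.7990 + 1.6252 + 1.1857 + 0.2301 = 20.752
df = (3−1)(3−1) = 4. Since 20.752 > 9.488, reject the null hypothesis of independence at α = 0.05.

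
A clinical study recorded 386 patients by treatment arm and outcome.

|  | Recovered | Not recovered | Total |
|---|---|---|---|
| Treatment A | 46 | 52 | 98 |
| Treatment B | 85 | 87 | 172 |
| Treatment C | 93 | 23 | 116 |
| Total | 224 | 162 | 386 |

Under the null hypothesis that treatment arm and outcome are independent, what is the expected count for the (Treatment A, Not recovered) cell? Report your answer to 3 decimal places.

41.130

Row total (Treatment A) = 98; column total (Not recovered) = 162; grand total N = 386.
Expected count = (row total × column total) / N = 98 × 162 / 386 = 41.130.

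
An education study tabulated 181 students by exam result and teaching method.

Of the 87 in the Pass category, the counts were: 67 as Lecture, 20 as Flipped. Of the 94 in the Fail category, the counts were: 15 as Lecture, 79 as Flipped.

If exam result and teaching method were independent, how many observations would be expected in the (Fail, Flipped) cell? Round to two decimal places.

Row total (Fail) = 94; column total (Flipped) = 99; grand total N = 181.
Expected count = (row total × column total) / N = 94 × 99 / 181 = 51.41.

51.41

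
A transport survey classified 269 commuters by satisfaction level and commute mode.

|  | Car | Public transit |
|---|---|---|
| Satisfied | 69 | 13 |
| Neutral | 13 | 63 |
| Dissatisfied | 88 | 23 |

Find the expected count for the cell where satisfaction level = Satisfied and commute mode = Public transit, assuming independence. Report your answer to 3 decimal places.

30.178

Row total (Satisfied) = 82; column total (Public transit) = 99; grand total N = 269.
Expected count = (row total × column total) / N = 82 × 99 / 269 = 30.178.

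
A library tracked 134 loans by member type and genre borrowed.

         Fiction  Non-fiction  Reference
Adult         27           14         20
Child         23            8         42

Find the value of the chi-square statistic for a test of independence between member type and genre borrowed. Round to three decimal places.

Row totals: 61, 73. Column totals: 50, 22, 62. Grand total N = 134.
Expected counts (row total × column total / N):
  Adult, Fiction: 61×50/134 = 22.76119
  Adult, Non-fiction: 61×22/134 = 10.01493
  Adult, Reference: 61×62/134 = 28.22388
  Child, Fiction: 73×50/134 = 27.23881
  Child, Non-fiction: 73×22/134 = 11.98507
  Child, Reference: 73×62/134 = 33.77612
Contributions (O − E)²/E:
  (27 − 22.76119)²/22.76119 = 0.7894
  (14 − 10.01493)²/10.01493 = 1.5857
  (20 − 28.22388)²/28.22388 = 2.3963
  (23 − 27.23881)²/27.23881 = 0.6596
  (8 − 11.98507)²/11.98507 = 1.3250
  (42 − 33.77612)²/33.77612 = 2.0024
χ² = 0.7894 + 1.5857 + 2.3963 + 0.6596 + 1.3250 + 2.0024 = 8.758

8.758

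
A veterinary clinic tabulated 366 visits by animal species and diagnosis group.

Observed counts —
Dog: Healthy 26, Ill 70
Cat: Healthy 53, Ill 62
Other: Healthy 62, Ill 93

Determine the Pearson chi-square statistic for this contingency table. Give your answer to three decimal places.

8.226

Row totals: 96, 115, 155. Column totals: 141, 225. Grand total N = 366.
Expected counts (row total × column total / N):
  Dog, Healthy: 96×141/366 = 36.9836
  Dog, Ill: 96×225/366 = 59.0164
  Cat, Healthy: 115×141/366 = 44.3033
  Cat, Ill: 115×225/366 = 70.6967
  Other, Healthy: 155×141/366 = 59.7131
  Other, Ill: 155×225/366 = 95.2869
Contributions (O − E)²/E:
  (26 − 36.9836)²/36.9836 = 3.2620
  (70 − 59.0164)²/59.0164 = 2.0442
  (53 − 44.3033)²/44.3033 = 1.7072
  (62 − 70.6967)²/70.6967 = 1.0698
  (62 − 59.7131)²/59.7131 = 0.0876
  (93 − 95.2869)²/95.2869 = 0.0549
χ² = 3.2620 + 2.0442 + 1.7072 + 1.0698 + 0.0876 + 0.0549 = 8.226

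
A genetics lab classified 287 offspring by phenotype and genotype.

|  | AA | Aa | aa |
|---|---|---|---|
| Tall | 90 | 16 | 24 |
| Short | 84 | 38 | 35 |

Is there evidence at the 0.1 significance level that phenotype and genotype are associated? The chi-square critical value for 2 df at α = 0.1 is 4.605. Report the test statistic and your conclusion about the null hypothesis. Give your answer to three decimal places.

Row totals: 130, 157. Column totals: 174, 54, 59. Grand total N = 287.
Expected counts (row total × column total / N):
  Tall, AA: 130×174/287 = 78.8153
  Tall, Aa: 130×54/287 = 24.4599
  Tall, aa: 130×59/287 = 26.7247
  Short, AA: 157×174/287 = 95.1847
  Short, Aa: 157×54/287 = 29.5401
  Short, aa: 157×59/287 = 32.2753
Contributions (O − E)²/E:
  (90 − 78.8153)²/78.8153 = 1.5872
  (16 − 24.4599)²/24.4599 = 2.9260
  (24 − 26.7247)²/26.7247 = 0.2778
  (84 − 95.1847)²/95.1847 = 1.3143
  (38 − 29.5401)²/29.5401 = 2.4228
  (35 − 32.2753)²/32.2753 = 0.2300
χ² = 1.5872 + 2.9260 + 0.2778 + 1.3143 + 2.4228 + 0.2300 = 8.758
df = (2−1)(3−1) = 2. Since 8.758 > 4.605, reject the null hypothesis of independence at α = 0.1.

8.758; reject H₀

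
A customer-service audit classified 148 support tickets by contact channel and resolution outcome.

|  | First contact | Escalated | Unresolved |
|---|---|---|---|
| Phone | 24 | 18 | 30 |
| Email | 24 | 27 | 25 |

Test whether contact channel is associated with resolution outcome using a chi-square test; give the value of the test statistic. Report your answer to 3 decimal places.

2.148

Row totals: 72, 76. Column totals: 48, 45, 55. Grand total N = 148.
Expected counts (row total × column total / N):
  Phone, First contact: 72×48/148 = 23.3514
  Phone, Escalated: 72×45/148 = 21.8919
  Phone, Unresolved: 72×55/148 = 26.7568
  Email, First contact: 76×48/148 = 24.6486
  Email, Escalated: 76×45/148 = 23.1081
  Email, Unresolved: 76×55/148 = 28.2432
Contributions (O − E)²/E:
  (24 − 23.3514)²/23.3514 = 0.0180
  (18 − 21.8919)²/21.8919 = 0.6919
  (30 − 26.7568)²/26.7568 = 0.3931
  (24 − 24.6486)²/24.6486 = 0.0171
  (27 − 23.1081)²/23.1081 = 0.6555
  (25 − 28.2432)²/28.2432 = 0.3724
χ² = 0.0180 + 0.6919 + 0.3931 + 0.0171 + 0.6555 + 0.3724 = 2.148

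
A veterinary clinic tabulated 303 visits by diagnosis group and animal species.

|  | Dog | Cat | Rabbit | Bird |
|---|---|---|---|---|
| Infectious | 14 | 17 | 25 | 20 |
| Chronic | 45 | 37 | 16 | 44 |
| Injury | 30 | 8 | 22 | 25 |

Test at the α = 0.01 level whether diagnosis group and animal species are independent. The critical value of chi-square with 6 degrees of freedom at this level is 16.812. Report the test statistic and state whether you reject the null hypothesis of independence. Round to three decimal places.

24.733; reject H₀

Row totals: 76, 142, 85. Column totals: 89, 62, 63, 89. Grand total N = 303.
Expected counts (row total × column total / N):
  Infectious, Dog: 76×89/303 = 22.3234
  Infectious, Cat: 76×62/303 = 15.5512
  Infectious, Rabbit: 76×63/303 = 15.8020
  Infectious, Bird: 76×89/303 = 22.3234
  Chronic, Dog: 142×89/303 = 41.7096
  Chronic, Cat: 142×62/303 = 29.0561
  Chronic, Rabbit: 142×63/303 = 29.5248
  Chronic, Bird: 142×89/303 = 41.7096
  Injury, Dog: 85×89/303 = 24.9670
  Injury, Cat: 85×62/303 = 17.3927
  Injury, Rabbit: 85×63/303 = 17.6733
  Injury, Bird: 85×89/303 = 24.9670
Contributions (O − E)²/E:
  (14 − 22.3234)²/22.3234 = 3.1034
  (17 − 15.5512)²/15.5512 = 0.1350
  (25 − 15.8020)²/15.8020 = 5.3540
  (20 − 22.3234)²/22.3234 = 0.2418
  (45 − 41.7096)²/41.7096 = 0.2596
  (37 − 29.0561)²/29.0561 = 2.1719
  (16 − 29.5248)²/29.5248 = 6.1955
  (44 − 41.7096)²/41.7096 = 0.1258
  (30 − 24.9670)²/24.9670 = 1.0146
  (8 − 17.3927)²/17.3927 = 5.0724
  (22 − 17.6733)²/17.6733 = 1.0592
  (25 − 24.9670)²/24.9670 = 0.0000
χ² = 3.1034 + 0.1350 + 5.3540 + 0.2418 + 0.2596 + 2.1719 + 6.1955 + 0.1258 + 1.0146 + 5.0724 + 1.0592 + 0.0000 = 24.733
df = (3−1)(4−1) = 6. Since 24.733 > 16.812, reject the null hypothesis of independence at α = 0.01.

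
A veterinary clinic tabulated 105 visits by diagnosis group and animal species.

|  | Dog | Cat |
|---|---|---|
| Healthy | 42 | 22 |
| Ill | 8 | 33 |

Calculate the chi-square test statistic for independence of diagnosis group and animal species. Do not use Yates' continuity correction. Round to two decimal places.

21.30

Row totals: 64, 41. Column totals: 50, 55. Grand total N = 105.
Expected counts (row total × column total / N):
  Healthy, Dog: 64×50/105 = 30.476
  Healthy, Cat: 64×55/105 = 33.524
  Ill, Dog: 41×50/105 = 19.524
  Ill, Cat: 41×55/105 = 21.476
Contributions (O − E)²/E:
  (42 − 30.476)²/30.476 = 4.3576
  (22 − 33.524)²/33.524 = 3.9614
  (8 − 19.524)²/19.524 = 6.8020
  (33 − 21.476)²/21.476 = 6.1838
χ² = 4.3576 + 3.9614 + 6.8020 + 6.1838 = 21.30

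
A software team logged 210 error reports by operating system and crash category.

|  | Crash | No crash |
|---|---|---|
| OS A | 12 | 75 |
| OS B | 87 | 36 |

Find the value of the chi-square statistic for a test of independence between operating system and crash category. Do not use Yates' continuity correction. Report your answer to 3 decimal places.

66.298

Row totals: 87, 123. Column totals: 99, 111. Grand total N = 210.
Expected counts (row total × column total / N):
  OS A, Crash: 87×99/210 = 41.0143
  OS A, No crash: 87×111/210 = 45.9857
  OS B, Crash: 123×99/210 = 57.9857
  OS B, No crash: 123×111/210 = 65.0143
Contributions (O − E)²/E:
  (12 − 41.0143)²/41.0143 = 20.5253
  (75 − 45.9857)²/45.9857 = 18.3063
  (87 − 57.9857)²/57.9857 = 14.5179
  (36 − 65.0143)²/65.0143 = 12.9484
χ² = 20.5253 + 18.3063 + 14.5179 + 12.9484 = 66.298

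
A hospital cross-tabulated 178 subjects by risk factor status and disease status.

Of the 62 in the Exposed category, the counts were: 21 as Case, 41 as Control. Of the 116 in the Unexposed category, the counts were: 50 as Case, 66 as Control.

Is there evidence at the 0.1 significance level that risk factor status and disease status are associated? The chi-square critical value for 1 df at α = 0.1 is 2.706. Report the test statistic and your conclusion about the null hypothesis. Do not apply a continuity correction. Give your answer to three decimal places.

Row totals: 62, 116. Column totals: 71, 107. Grand total N = 178.
Expected counts (row total × column total / N):
  Exposed, Case: 62×71/178 = 24.7303
  Exposed, Control: 62×107/178 = 37.2697
  Unexposed, Case: 116×71/178 = 46.2697
  Unexposed, Control: 116×107/178 = 69.7303
Contributions (O − E)²/E:
  (21 − 24.7303)²/24.7303 = 0.5627
  (41 − 37.2697)²/37.2697 = 0.3734
  (50 − 46.2697)²/46.2697 = 0.3007
  (66 − 69.7303)²/69.7303 = 0.1996
χ² = 0.5627 + 0.3734 + 0.3007 + 0.1996 = 1.436
df = (2−1)(2−1) = 1. Since 1.436 < 2.706, fail to reject the null hypothesis of independence at α = 0.1.

1.436; fail to reject H₀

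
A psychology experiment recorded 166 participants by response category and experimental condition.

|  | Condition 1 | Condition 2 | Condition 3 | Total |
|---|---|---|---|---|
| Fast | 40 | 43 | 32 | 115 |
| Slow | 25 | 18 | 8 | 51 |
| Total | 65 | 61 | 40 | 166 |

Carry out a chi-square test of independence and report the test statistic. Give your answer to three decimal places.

Grand total N = 166.
Expected counts (row total × column total / N):
  Fast, Condition 1: 115×65/166 = 45.0301
  Fast, Condition 2: 115×61/166 = 42.2590
  Fast, Condition 3: 115×40/166 = 27.7108
  Slow, Condition 1: 51×65/166 = 19.9699
  Slow, Condition 2: 51×61/166 = 18.7410
  Slow, Condition 3: 51×40/166 = 12.2892
Contributions (O − E)²/E:
  (40 − 45.0301)²/45.0301 = 0.5619
  (43 − 42.2590)²/42.2590 = 0.0130
  (32 − 27.7108)²/27.7108 = 0.6639
  (25 − 19.9699)²/19.9699 = 1.2670
  (18 − 18.7410)²/18.7410 = 0.0293
  (8 − 12.2892)²/12.2892 = 1.4970
χ² = 0.5619 + 0.0130 + 0.6639 + 1.2670 + 0.0293 + 1.4970 = 4.032

4.032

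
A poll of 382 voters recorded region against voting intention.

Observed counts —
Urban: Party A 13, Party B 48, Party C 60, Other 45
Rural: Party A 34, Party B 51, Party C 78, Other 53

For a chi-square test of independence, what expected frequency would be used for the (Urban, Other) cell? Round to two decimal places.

42.59

Row total (Urban) = 166; column total (Other) = 98; grand total N = 382.
Expected count = (row total × column total) / N = 166 × 98 / 382 = 42.59.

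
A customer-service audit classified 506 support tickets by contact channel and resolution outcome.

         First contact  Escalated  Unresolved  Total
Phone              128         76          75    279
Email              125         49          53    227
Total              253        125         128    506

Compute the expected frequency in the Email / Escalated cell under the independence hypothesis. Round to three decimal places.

Row total (Email) = 227; column total (Escalated) = 125; grand total N = 506.
Expected count = (row total × column total) / N = 227 × 125 / 506 = 56.077.

56.077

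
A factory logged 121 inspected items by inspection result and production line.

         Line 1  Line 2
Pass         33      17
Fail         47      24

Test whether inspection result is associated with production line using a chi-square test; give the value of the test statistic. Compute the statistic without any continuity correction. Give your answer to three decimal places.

Row totals: 50, 71. Column totals: 80, 41. Grand total N = 121.
Expected counts (row total × column total / N):
  Pass, Line 1: 50×80/121 = 33.0579
  Pass, Line 2: 50×41/121 = 16.9421
  Fail, Line 1: 71×80/121 = 46.9421
  Fail, Line 2: 71×41/121 = 24.0579
Contributions (O − E)²/E:
  (33 − 33.0579)²/33.0579 = 0.0001
  (17 − 16.9421)²/16.9421 = 0.0002
  (47 − 46.9421)²/46.9421 = 0.0001
  (24 − 24.0579)²/24.0579 = 0.0001
χ² = 0.0001 + 0.0002 + 0.0001 + 0.0001 = 0.001

0.001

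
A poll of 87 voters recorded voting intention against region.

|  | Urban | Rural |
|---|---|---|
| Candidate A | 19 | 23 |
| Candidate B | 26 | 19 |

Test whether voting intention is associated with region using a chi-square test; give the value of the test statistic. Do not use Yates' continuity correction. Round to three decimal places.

1.368

Row totals: 42, 45. Column totals: 45, 42. Grand total N = 87.
Expected counts (row total × column total / N):
  Candidate A, Urban: 42×45/87 = 21.7241
  Candidate A, Rural: 42×42/87 = 20.2759
  Candidate B, Urban: 45×45/87 = 23.2759
  Candidate B, Rural: 45×42/87 = 21.7241
Contributions (O − E)²/E:
  (19 − 21.7241)²/21.7241 = 0.3416
  (23 − 20.2759)²/20.2759 = 0.3660
  (26 − 23.2759)²/23.2759 = 0.3188
  (19 − 21.7241)²/21.7241 = 0.3416
χ² = 0.3416 + 0.3660 + 0.3188 + 0.3416 = 1.368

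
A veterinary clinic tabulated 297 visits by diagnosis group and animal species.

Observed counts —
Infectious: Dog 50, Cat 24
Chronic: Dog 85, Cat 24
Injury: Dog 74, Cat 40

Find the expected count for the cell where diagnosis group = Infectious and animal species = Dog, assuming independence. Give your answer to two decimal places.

52.07

Row total (Infectious) = 74; column total (Dog) = 209; grand total N = 297.
Expected count = (row total × column total) / N = 74 × 209 / 297 = 52.07.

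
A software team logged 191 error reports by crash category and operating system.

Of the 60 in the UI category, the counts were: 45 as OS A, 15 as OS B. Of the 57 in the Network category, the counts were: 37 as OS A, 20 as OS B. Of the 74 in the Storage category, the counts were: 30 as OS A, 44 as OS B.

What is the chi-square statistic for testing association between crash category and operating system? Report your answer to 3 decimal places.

17.541

Row totals: 60, 57, 74. Column totals: 112, 79. Grand total N = 191.
Expected counts (row total × column total / N):
  UI, OS A: 60×112/191 = 35.1832
  UI, OS B: 60×79/191 = 24.8168
  Network, OS A: 57×112/191 = 33.4241
  Network, OS B: 57×79/191 = 23.5759
  Storage, OS A: 74×112/191 = 43.3927
  Storage, OS B: 74×79/191 = 30.6073
Contributions (O − E)²/E:
  (45 − 35.1832)²/35.1832 = 2.7391
  (15 − 24.8168)²/24.8168 = 3.8832
  (37 − 33.4241)²/33.4241 = 0.3826
  (20 − 23.5759)²/23.5759 = 0.5424
  (30 − 43.3927)²/43.3927 = 4.1335
  (44 − 30.6073)²/30.6073 = 5.8602
χ² = 2.7391 + 3.8832 + 0.3826 + 0.5424 + 4.1335 + 5.8602 = 17.541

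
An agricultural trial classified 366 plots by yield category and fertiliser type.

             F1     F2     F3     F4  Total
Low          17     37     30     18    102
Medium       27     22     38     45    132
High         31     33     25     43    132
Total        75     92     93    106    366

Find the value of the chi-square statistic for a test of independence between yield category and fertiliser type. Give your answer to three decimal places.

19.821

Grand total N = 366.
Expected counts (row total × column total / N):
  Low, F1: 102×75/366 = 20.901639
  Low, F2: 102×92/366 = 25.639344
  Low, F3: 102×93/366 = 25.918033
  Low, F4: 102×106/366 = 29.540984
  Medium, F1: 132×75/366 = 27.049180
  Medium, F2: 132×92/366 = 33.180328
  Medium, F3: 132×93/366 = 33.540984
  Medium, F4: 132×106/366 = 38.229508
  High, F1: 132×75/366 = 27.049180
  High, F2: 132×92/366 = 33.180328
  High, F3: 132×93/366 = 33.540984
  High, F4: 132×106/366 = 38.229508
Contributions (O − E)²/E:
  (17 − 20.901639)²/20.901639 = 0.7283
  (37 − 25.639344)²/25.639344 = 5.0338
  (30 − 25.918033)²/25.918033 = 0.6429
  (18 − 29.540984)²/29.540984 = 4.5088
  (27 − 27.049180)²/27.049180 = 0.0001
  (22 − 33.180328)²/33.180328 = 3.7673
  (38 − 33.540984)²/33.540984 = 0.5928
  (45 − 38.229508)²/38.229508 = 1.1991
  (31 − 27.049180)²/27.049180 = 0.5771
  (33 − 33.180328)²/33.180328 = 0.0010
  (25 − 33.540984)²/33.540984 = 2.1749
  (43 − 38.229508)²/38.229508 = 0.5953
χ² = 0.7283 + 5.0338 + 0.6429 + 4.5088 + 0.0001 + 3.7673 + 0.5928 + 1.1991 + 0.5771 + 0.0010 + 2.1749 + 0.5953 = 19.821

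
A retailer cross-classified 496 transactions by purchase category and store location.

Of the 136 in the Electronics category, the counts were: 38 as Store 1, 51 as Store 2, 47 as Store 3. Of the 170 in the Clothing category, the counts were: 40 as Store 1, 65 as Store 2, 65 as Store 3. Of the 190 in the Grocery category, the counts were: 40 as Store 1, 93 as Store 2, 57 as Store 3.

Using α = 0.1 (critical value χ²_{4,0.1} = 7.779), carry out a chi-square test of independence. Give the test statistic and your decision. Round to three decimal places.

6.787; fail to reject H₀

Row totals: 136, 170, 190. Column totals: 118, 209, 169. Grand total N = 496.
Expected counts (row total × column total / N):
  Electronics, Store 1: 136×118/496 = 32.3548
  Electronics, Store 2: 136×209/496 = 57.3065
  Electronics, Store 3: 136×169/496 = 46.3387
  Clothing, Store 1: 170×118/496 = 40.4435
  Clothing, Store 2: 170×209/496 = 71.6331
  Clothing, Store 3: 170×169/496 = 57.9234
  Grocery, Store 1: 190×118/496 = 45.2016
  Grocery, Store 2: 190×209/496 = 80.0605
  Grocery, Store 3: 190×169/496 = 64.7379
Contributions (O − E)²/E:
  (38 − 32.3548)²/32.3548 = 0.9850
  (51 − 57.3065)²/57.3065 = 0.6940
  (47 − 46.3387)²/46.3387 = 0.0094
  (40 − 40.4435)²/40.4435 = 0.0049
  (65 − 71.6331)²/71.6331 = 0.6142
  (65 − 57.9234)²/57.9234 = 0.8646
  (40 − 45.2016)²/45.2016 = 0.5986
  (93 − 80.0605)²/80.0605 = 2.0913
  (57 − 64.7379)²/64.7379 = 0.9249
χ² = 0.9850 + 0.6940 + 0.0094 + 0.0049 + 0.6142 + 0.8646 + 0.5986 + 2.0913 + 0.9249 = 6.787
df = (3−1)(3−1) = 4. Since 6.787 < 7.779, fail to reject the null hypothesis of independence at α = 0.1.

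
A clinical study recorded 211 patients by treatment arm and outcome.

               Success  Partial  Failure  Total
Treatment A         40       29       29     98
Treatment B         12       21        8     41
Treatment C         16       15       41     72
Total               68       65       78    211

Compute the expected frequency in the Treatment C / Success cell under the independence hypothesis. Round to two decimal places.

Row total (Treatment C) = 72; column total (Success) = 68; grand total N = 211.
Expected count = (row total × column total) / N = 72 × 68 / 211 = 23.20.

23.20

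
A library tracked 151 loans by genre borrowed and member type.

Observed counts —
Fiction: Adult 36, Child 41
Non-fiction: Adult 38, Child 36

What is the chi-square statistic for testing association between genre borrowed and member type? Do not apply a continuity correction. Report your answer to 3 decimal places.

Row totals: 77, 74. Column totals: 74, 77. Grand total N = 151.
Expected counts (row total × column total / N):
  Fiction, Adult: 77×74/151 = 37.7351
  Fiction, Child: 77×77/151 = 39.2649
  Non-fiction, Adult: 74×74/151 = 36.2649
  Non-fiction, Child: 74×77/151 = 37.7351
Contributions (O − E)²/E:
  (36 − 37.7351)²/37.7351 = 0.0798
  (41 − 39.2649)²/39.2649 = 0.0767
  (38 − 36.2649)²/36.2649 = 0.0830
  (36 − 37.7351)²/37.7351 = 0.0798
χ² = 0.0798 + 0.0767 + 0.0830 + 0.0798 = 0.319

0.319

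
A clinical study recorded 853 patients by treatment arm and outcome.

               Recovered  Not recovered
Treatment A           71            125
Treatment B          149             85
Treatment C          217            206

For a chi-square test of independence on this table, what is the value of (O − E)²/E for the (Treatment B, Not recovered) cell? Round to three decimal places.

Row total (Treatment B) = 234; column total (Not recovered) = 416; N = 853.
Expected count E = 234 × 416 / 853 = 114.11958.
Contribution = (O − E)²/E = (85 − 114.11958)² / 114.11958 = 7.430.

7.430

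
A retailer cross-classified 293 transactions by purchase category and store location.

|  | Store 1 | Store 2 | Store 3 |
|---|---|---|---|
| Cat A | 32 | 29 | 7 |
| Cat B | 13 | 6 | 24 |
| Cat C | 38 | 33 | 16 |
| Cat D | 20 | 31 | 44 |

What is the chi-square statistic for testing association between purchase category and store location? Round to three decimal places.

Row totals: 68, 43, 87, 95. Column totals: 103, 99, 91. Grand total N = 293.
Expected counts (row total × column total / N):
  Cat A, Store 1: 68×103/293 = 23.9044
  Cat A, Store 2: 68×99/293 = 22.9761
  Cat A, Store 3: 68×91/293 = 21.1195
  Cat B, Store 1: 43×103/293 = 15.1160
  Cat B, Store 2: 43×99/293 = 14.5290
  Cat B, Store 3: 43×91/293 = 13.3549
  Cat C, Store 1: 87×103/293 = 30.5836
  Cat C, Store 2: 87×99/293 = 29.3959
  Cat C, Store 3: 87×91/293 = 27.0205
  Cat D, Store 1: 95×103/293 = 33.3959
  Cat D, Store 2: 95×99/293 = 32.0990
  Cat D, Store 3: 95×91/293 = 29.5051
Contributions (O − E)²/E:
  (32 − 23.9044)²/23.9044 = 2.7417
  (29 − 22.9761)²/22.9761 = 1.5794
  (7 − 21.1195)²/21.1195 = 9.4396
  (13 − 15.1160)²/15.1160 = 0.2962
  (6 − 14.5290)²/14.5290 = 5.0068
  (24 − 13.3549)²/13.3549 = 8.4851
  (38 − 30.5836)²/30.5836 = 1.7984
  (33 − 29.3959)²/29.3959 = 0.4419
  (16 − 27.0205)²/27.0205 = 4.4948
  (20 − 33.3959)²/33.3959 = 5.3734
  (31 − 32.0990)²/32.0990 = 0.0376
  (44 − 29.5051)²/29.5051 = 7.1209
χ² = 2.7417 + 1.5794 + 9.4396 + 0.2962 + 5.0068 + 8.4851 + 1.7984 + 0.4419 + 4.4948 + 5.3734 + 0.0376 + 7.1209 = 46.816

46.816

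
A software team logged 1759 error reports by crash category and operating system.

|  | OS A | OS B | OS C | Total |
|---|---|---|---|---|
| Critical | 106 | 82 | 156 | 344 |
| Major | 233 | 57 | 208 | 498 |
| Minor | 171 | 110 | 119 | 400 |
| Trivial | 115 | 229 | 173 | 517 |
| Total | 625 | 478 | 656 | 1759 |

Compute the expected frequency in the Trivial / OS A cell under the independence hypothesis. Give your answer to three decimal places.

Row total (Trivial) = 517; column total (OS A) = 625; grand total N = 1759.
Expected count = (row total × column total) / N = 517 × 625 / 1759 = 183.698.

183.698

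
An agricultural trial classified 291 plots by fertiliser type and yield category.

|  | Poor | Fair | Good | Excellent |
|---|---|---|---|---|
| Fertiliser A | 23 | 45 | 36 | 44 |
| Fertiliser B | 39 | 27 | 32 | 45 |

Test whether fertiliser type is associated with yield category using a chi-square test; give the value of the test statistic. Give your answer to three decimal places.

Row totals: 148, 143. Column totals: 62, 72, 68, 89. Grand total N = 291.
Expected counts (row total × column total / N):
  Fertiliser A, Poor: 148×62/291 = 31.5326
  Fertiliser A, Fair: 148×72/291 = 36.6186
  Fertiliser A, Good: 148×68/291 = 34.5842
  Fertiliser A, Excellent: 148×89/291 = 45.2646
  Fertiliser B, Poor: 143×62/291 = 30.4674
  Fertiliser B, Fair: 143×72/291 = 35.3814
  Fertiliser B, Good: 143×68/291 = 33.4158
  Fertiliser B, Excellent: 143×89/291 = 43.7354
Contributions (O − E)²/E:
  (23 − 31.5326)²/31.5326 = 2.3089
  (45 − 36.6186)²/36.6186 = 1.9184
  (36 − 34.5842)²/34.5842 = 0.0580
  (44 − 45.2646)²/45.2646 = 0.0353
  (39 − 30.4674)²/30.4674 = 2.3896
  (27 − 35.3814)²/35.3814 = 1.9854
  (32 − 33.4158)²/33.4158 = 0.0600
  (45 − 43.7354)²/43.7354 = 0.0366
χ² = 2.3089 + 1.9184 + 0.0580 + 0.0353 + 2.3896 + 1.9854 + 0.0600 + 0.0366 = 8.792

8.792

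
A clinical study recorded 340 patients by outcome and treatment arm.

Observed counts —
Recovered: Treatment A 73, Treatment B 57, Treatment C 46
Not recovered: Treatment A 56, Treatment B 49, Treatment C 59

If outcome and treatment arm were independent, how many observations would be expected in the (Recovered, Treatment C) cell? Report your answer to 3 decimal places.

54.353

Row total (Recovered) = 176; column total (Treatment C) = 105; grand total N = 340.
Expected count = (row total × column total) / N = 176 × 105 / 340 = 54.353.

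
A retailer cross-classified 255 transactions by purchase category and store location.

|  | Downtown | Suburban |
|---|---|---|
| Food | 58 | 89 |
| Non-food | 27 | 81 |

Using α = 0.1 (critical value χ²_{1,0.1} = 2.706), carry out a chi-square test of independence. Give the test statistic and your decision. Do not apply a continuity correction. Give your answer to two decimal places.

Row totals: 147, 108. Column totals: 85, 170. Grand total N = 255.
Expected counts (row total × column total / N):
  Food, Downtown: 147×85/255 = 49.000
  Food, Suburban: 147×170/255 = 98.000
  Non-food, Downtown: 108×85/255 = 36.000
  Non-food, Suburban: 108×170/255 = 72.000
Contributions (O − E)²/E:
  (58 − 49.000)²/49.000 = 1.6531
  (89 − 98.000)²/98.000 = 0.8265
  (27 − 36.000)²/36.000 = 2.2500
  (81 − 72.000)²/72.000 = 1.1250
χ² = 1.6531 + 0.8265 + 2.2500 + 1.1250 = 5.85
df = (2−1)(2−1) = 1. Since 5.85 > 2.706, reject the null hypothesis of independence at α = 0.1.

5.85; reject H₀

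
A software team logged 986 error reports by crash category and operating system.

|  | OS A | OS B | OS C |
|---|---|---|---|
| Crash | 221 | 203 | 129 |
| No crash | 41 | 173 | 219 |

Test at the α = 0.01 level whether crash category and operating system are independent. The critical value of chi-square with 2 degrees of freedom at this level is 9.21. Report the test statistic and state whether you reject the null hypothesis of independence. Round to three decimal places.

136.755; reject H₀

Row totals: 553, 433. Column totals: 262, 376, 348. Grand total N = 986.
Expected counts (row total × column total / N):
  Crash, OS A: 553×262/986 = 146.9432
  Crash, OS B: 553×376/986 = 210.8803
  Crash, OS C: 553×348/986 = 195.1765
  No crash, OS A: 433×262/986 = 115.0568
  No crash, OS B: 433×376/986 = 165.1197
  No crash, OS C: 433×348/986 = 152.8235
Contributions (O − E)²/E:
  (221 − 146.9432)²/146.9432 = 37.3233
  (203 − 210.8803)²/210.8803 = 0.2945
  (129 − 195.1765)²/195.1765 = 22.4378
  (41 − 115.0568)²/115.0568 = 47.6670
  (173 − 165.1197)²/165.1197 = 0.3761
  (219 − 152.8235)²/152.8235 = 28.6561
χ² = 37.3233 + 0.2945 + 22.4378 + 47.6670 + 0.3761 + 28.6561 = 136.755
df = (2−1)(3−1) = 2. Since 136.755 > 9.21, reject the null hypothesis of independence at α = 0.01.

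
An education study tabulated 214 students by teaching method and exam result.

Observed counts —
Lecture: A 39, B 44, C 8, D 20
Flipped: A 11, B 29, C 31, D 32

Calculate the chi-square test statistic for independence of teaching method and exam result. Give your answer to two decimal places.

34.85

Row totals: 111, 103. Column totals: 50, 73, 39, 52. Grand total N = 214.
Expected counts (row total × column total / N):
  Lecture, A: 111×50/214 = 25.9346
  Lecture, B: 111×73/214 = 37.8645
  Lecture, C: 111×39/214 = 20.2290
  Lecture, D: 111×52/214 = 26.9720
  Flipped, A: 103×50/214 = 24.0654
  Flipped, B: 103×73/214 = 35.1355
  Flipped, C: 103×39/214 = 18.7710
  Flipped, D: 103×52/214 = 25.0280
Contributions (O − E)²/E:
  (39 − 25.9346)²/25.9346 = 6.5821
  (44 − 37.8645)²/37.8645 = 0.9942
  (8 − 20.2290)²/20.2290 = 7.3928
  (20 − 26.9720)²/26.9720 = 1.8022
  (11 − 24.0654)²/24.0654 = 7.0934
  (29 − 35.1355)²/35.1355 = 1.0714
  (31 − 18.7710)²/18.7710 = 7.9670
  (32 − 25.0280)²/25.0280 = 1.9422
χ² = 6.5821 + 0.9942 + 7.3928 + 1.8022 + 7.0934 + 1.0714 + 7.9670 + 1.9422 = 34.85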